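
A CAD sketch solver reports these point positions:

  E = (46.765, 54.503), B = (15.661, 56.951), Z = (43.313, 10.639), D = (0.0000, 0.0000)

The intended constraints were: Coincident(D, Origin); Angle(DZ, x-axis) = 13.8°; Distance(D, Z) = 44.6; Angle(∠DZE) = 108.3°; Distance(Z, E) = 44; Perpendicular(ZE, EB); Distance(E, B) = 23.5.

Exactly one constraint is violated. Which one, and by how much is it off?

Distance(E, B) = 23.5 — off by 7.70.

D = (0.00, 0.00) ✓; DZ at 13.80° ✓; |DZ| = 44.60 ✓; ∠DZE = 108.3° ✓; |ZE| = 44.00 ✓; ∠(ZE, EB) = 90.00° ✓; |EB| = 31.20 ✗.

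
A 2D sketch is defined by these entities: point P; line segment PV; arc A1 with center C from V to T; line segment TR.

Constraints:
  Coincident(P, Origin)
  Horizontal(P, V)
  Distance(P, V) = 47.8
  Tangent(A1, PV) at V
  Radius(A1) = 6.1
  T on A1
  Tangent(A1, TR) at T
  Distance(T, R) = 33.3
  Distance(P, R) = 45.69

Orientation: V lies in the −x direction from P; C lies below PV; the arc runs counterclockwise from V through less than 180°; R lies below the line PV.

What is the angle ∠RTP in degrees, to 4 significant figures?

58.39°

P is at the origin; P and V share the same y with |PV| = 47.8 and V on the −x side, so V = (-47.80, 0.000). Since A1 is tangent to PV there, CV ⟂ PV, so C = V + (0, -6.1) = (-47.80, -6.100). Since CT ⟂ TR (tangency), |CR| = √(6.1² + 33.3²) = 33.85 regardless of where T sits on A1. So R lies on both circle(P, 45.69) and circle(C, 33.85); the below-PV intersection is R = (-29.71, -34.71). T is the foot of the tangent from R: T = (-52.28, -10.24).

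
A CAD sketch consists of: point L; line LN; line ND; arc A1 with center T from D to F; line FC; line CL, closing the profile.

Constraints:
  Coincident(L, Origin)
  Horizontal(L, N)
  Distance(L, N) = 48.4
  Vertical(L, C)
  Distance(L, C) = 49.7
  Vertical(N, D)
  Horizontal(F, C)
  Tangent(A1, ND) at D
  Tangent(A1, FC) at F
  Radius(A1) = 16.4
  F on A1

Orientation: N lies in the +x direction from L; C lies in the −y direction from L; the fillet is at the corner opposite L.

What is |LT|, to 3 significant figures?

46.2

L is at the origin; L and N share the same y with |LN| = 48.4 and N on the +x side, so N = (48.4, 0.00). LC is vertical with |LC| = 49.7 and C on the −y side, so C = (0.00, -49.7). The virtual corner opposite L is at (48.4, -49.7). Tangency of A1 to ND means the radius TD is perpendicular to ND and A1 meets FC tangentially, so TF is at right angles to FC, with radius 16.4, so the center T sits 16.4 in from both sides at T = (32.0, -33.3). Then |LT| = |T − L| = 46.2.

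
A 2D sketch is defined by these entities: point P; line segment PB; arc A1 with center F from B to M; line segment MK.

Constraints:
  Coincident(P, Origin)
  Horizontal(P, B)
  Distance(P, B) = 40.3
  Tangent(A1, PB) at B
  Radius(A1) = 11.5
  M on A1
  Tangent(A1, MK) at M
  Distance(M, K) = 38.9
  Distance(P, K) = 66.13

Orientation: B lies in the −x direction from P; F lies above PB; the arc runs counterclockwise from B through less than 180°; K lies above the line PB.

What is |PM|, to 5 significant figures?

32.876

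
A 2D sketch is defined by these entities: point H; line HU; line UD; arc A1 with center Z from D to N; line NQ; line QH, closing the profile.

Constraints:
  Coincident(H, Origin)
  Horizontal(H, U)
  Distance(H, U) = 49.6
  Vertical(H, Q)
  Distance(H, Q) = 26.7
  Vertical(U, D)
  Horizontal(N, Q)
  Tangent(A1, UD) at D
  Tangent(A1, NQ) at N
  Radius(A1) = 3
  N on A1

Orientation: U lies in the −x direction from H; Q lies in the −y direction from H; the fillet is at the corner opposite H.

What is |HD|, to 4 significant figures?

54.97

H is at the origin; H and U share the same y with |HU| = 49.6 and U on the −x side, so U = (-49.60, 0.000). HQ is vertical with |HQ| = 26.7 and Q on the −y side, so Q = (0.000, -26.70). The virtual corner opposite H is at (-49.60, -26.70). A1 meets UD tangentially, so ZD is at right angles to UD and tangency of A1 to NQ means the radius ZN is perpendicular to NQ, with radius 3.0, so the center Z sits 3.0 in from both sides at Z = (-46.60, -23.70). That places the tangent points at D = (-49.60, -23.70) on UD and N = (-46.60, -26.70) on NQ. Then |HD| = |D − H| = 54.97.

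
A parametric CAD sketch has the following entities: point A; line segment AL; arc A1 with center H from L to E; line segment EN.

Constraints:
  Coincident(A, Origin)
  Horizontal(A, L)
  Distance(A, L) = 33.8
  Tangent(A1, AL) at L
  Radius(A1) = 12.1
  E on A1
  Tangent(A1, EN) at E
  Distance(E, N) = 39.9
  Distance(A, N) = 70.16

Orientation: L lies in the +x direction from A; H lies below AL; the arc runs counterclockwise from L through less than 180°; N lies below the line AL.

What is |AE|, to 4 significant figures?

30.84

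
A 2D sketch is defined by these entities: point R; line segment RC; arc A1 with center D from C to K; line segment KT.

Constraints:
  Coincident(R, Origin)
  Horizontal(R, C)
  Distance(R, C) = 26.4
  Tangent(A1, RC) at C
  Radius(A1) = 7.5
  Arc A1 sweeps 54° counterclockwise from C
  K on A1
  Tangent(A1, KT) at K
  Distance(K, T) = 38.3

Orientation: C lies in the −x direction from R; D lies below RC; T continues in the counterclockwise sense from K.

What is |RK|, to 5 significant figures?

32.614

Tangency of A1 to RC means the radius DC is perpendicular to RC, so D = C + (0, -7.5) = (-26.400, -7.5000). On A1, C sits at bearing 90° from D; a 54° counterclockwise sweep puts K at bearing 144°, so K = D + 7.5·(cos 144°, sin 144°) = (-32.468, -3.0916). Then |RK| = |K − R| = 32.614.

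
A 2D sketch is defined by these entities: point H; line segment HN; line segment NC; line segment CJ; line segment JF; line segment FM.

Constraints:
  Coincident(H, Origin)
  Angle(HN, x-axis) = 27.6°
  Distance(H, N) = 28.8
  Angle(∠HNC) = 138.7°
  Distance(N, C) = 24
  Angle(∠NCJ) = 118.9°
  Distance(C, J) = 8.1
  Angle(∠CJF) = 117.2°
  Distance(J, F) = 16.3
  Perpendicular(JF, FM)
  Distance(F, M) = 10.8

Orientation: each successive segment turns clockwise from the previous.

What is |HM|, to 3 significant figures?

31.8

H is at the origin; HN runs at 27.6° with length 28.8, so N = (25.5, 13.3). ∠HNC = 138.7° gives NC at -13.7° from the x-axis; with |NC| = 24.0, C = (48.8, 7.66). ∠NCJ = 118.9° gives CJ at -74.8° from the x-axis; with |CJ| = 8.1, J = (51.0, -0.158). ∠CJF = 117.2° gives JF at -138° from the x-axis; with |JF| = 16.3, F = (38.9, -11.1). JF ⟂ FM, so FM runs at 132°; with |FM| = 10.8, M = (31.6, -3.17). Then |HM| = |M − H| = 31.8.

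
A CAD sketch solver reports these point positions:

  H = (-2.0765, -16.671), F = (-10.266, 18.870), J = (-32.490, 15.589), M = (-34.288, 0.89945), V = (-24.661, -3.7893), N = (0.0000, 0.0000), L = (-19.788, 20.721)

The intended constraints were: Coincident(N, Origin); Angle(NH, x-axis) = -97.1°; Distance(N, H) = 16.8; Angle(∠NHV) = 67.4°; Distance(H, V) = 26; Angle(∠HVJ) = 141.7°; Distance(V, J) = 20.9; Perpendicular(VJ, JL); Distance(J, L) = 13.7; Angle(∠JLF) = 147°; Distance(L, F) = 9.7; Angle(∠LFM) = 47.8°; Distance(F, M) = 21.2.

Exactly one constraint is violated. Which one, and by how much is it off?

Distance(F, M) = 21.2 — off by 8.80.

N = (0.00, 0.00) ✓; NH at -97.10° ✓; |NH| = 16.80 ✓; ∠NHV = 67.40° ✓; |HV| = 26.00 ✓; ∠HVJ = 141.7° ✓; |VJ| = 20.90 ✓; ∠(VJ, JL) = 90.00° ✓; |JL| = 13.70 ✓; ∠JLF = 147.0° ✓; |LF| = 9.700 ✓; ∠LFM = 47.80° ✓; |FM| = 30.00 ✗.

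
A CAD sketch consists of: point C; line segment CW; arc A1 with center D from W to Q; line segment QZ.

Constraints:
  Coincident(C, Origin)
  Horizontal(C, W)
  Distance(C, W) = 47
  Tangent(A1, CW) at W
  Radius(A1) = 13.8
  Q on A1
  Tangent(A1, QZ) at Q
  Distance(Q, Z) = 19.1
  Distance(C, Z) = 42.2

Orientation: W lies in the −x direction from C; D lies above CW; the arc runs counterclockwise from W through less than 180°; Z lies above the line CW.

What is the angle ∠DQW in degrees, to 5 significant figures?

50.539°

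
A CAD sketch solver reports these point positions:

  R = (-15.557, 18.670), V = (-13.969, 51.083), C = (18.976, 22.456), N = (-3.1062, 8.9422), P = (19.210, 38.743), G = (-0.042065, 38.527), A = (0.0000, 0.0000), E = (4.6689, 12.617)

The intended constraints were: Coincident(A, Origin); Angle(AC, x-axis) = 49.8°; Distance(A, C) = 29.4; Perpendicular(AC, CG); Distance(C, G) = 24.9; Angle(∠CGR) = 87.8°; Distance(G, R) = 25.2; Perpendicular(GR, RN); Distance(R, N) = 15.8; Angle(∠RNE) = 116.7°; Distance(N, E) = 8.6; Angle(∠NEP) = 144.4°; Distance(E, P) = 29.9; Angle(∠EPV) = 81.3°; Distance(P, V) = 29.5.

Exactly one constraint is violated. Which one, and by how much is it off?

Distance(P, V) = 29.5 — off by 5.90.

A = (0.00, 0.00) ✓; AC at 49.80° ✓; |AC| = 29.40 ✓; ∠(AC, CG) = 90.00° ✓; |CG| = 24.90 ✓; ∠CGR = 87.80° ✓; |GR| = 25.20 ✓; ∠(GR, RN) = 90.00° ✓; |RN| = 15.80 ✓; ∠RNE = 116.7° ✓; |NE| = 8.600 ✓; ∠NEP = 144.4° ✓; |EP| = 29.90 ✓; ∠EPV = 81.30° ✓; |PV| = 35.40 ✗.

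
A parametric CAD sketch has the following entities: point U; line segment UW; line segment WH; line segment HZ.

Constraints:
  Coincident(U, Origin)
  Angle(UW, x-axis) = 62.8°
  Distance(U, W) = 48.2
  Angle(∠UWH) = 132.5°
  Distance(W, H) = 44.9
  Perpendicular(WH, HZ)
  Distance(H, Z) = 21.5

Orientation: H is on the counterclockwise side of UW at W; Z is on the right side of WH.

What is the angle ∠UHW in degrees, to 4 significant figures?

24.64°

U is at the origin; UW runs at 62.8° with length 48.2, so W = 48.2·(cos 62.8°, sin 62.8°) = (22.03, 42.87). ∠UWH = 132.5°, so WH runs at 62.8° + (180° − 132.5°) = 110.3° from the x-axis; with |WH| = 44.9, H = W + 44.9·(cos 110.3°, sin 110.3°) = (6.455, 84.98). Then cos ∠UHW = HU·HW / (|HU||HW|), giving 24.64°.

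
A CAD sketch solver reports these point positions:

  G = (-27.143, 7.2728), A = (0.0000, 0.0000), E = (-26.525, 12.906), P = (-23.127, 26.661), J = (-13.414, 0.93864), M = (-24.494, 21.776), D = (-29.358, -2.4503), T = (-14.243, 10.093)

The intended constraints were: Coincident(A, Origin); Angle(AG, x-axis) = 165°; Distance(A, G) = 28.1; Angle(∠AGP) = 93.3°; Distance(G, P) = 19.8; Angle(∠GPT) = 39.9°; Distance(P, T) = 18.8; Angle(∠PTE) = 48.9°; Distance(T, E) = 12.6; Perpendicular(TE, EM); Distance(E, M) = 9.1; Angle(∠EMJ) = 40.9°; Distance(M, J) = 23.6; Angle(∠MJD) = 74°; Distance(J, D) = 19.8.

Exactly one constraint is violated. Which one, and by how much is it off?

Distance(J, D) = 19.8 — off by 3.50.

A = (0.00, 0.00) ✓; AG at 165.0° ✓; |AG| = 28.10 ✓; ∠AGP = 93.30° ✓; |GP| = 19.80 ✓; ∠GPT = 39.90° ✓; |PT| = 18.80 ✓; ∠PTE = 48.90° ✓; |TE| = 12.60 ✓; ∠(TE, EM) = 90.00° ✓; |EM| = 9.100 ✓; ∠EMJ = 40.90° ✓; |MJ| = 23.60 ✓; ∠MJD = 74.00° ✓; |JD| = 16.30 ✗.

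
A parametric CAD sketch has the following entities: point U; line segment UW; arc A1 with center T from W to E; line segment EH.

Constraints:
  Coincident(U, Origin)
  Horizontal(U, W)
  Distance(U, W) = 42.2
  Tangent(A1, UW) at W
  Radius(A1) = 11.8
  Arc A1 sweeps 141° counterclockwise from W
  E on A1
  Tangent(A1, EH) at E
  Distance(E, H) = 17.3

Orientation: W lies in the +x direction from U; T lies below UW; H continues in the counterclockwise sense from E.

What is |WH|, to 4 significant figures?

32.42

U is at the origin; U and W share the same y with |UW| = 42.2 and W on the +x side, so W = (42.20, 0.000). A1 meets UW tangentially, so TW is at right angles to UW, so T = W + (0, -11.8) = (42.20, -11.80). On A1, W sits at bearing 90° from T; a 141° counterclockwise sweep puts E at bearing 231°, so E = T + 11.8·(cos 231°, sin 231°) = (34.77, -20.97). Tangency of A1 to EH means the radius TE is perpendicular to EH, so EH runs along (−sin 231°, cos 231°); with |EH| = 17.3, H = (48.22, -31.86). Then |WH| = |H − W| = 32.42.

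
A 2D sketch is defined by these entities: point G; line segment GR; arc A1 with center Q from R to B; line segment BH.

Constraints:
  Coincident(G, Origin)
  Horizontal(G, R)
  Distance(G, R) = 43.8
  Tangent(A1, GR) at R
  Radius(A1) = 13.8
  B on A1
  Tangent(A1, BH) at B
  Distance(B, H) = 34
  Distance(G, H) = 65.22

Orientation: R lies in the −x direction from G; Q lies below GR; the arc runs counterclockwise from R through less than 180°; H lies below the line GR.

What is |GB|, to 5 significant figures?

59.609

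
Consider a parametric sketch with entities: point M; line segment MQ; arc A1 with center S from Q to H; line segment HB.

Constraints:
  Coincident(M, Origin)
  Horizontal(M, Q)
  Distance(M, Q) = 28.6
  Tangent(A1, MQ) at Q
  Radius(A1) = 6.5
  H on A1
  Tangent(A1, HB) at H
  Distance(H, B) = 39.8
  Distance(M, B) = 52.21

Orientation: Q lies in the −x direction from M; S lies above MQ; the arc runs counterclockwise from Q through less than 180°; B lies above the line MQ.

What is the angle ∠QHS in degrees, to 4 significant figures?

43.86°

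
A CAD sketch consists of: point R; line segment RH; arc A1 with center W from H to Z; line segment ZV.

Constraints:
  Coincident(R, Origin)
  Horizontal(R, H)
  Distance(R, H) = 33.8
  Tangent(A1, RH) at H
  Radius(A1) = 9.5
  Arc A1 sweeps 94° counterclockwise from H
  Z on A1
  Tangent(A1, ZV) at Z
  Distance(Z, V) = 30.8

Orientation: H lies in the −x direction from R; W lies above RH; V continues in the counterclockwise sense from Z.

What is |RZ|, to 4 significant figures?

26.36

Tangency of A1 to RH means the radius WH is perpendicular to RH, so W = H + (0, 9.5) = (-33.80, 9.500). On A1, H sits at bearing -90° from W; a 94° counterclockwise sweep puts Z at bearing 4°, so Z = W + 9.5·(cos 4°, sin 4°) = (-24.32, 10.16). Then |RZ| = |Z − R| = 26.36.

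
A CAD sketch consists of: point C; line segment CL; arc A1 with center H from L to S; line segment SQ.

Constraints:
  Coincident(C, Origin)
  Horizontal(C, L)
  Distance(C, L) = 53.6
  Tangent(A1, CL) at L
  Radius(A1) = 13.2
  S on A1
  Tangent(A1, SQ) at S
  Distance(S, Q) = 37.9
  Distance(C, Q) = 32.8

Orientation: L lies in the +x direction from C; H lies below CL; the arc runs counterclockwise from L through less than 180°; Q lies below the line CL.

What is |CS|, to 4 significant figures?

44.99

Checks: |HS| = 13.20 ✓; ∠(HS, SQ) = 90.00° ✓; |SQ| = 37.90 ✓; |CQ| = 32.80 ✓.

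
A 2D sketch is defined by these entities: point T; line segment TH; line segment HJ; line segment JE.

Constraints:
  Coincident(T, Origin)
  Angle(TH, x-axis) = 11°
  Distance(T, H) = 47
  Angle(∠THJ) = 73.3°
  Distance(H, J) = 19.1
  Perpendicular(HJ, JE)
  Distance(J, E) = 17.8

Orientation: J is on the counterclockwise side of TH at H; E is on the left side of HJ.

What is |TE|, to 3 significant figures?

27.8

T is at the origin; TH runs at 11.0° with length 47.0, so H = 47.0·(cos 11.0°, sin 11.0°) = (46.1, 8.97). ∠THJ = 73.3°, so HJ runs at 11.0° + (180° − 73.3°) = 118° from the x-axis; with |HJ| = 19.1, J = H + 19.1·(cos 118°, sin 118°) = (37.3, 25.9). The perpendicularity gives JE at right angles to HJ; with |JE| = 17.8 on the left of HJ, E = J + 17.8·(-0.885, -0.465) = (21.5, 17.6). Then |TE| = |E − T| = 27.8.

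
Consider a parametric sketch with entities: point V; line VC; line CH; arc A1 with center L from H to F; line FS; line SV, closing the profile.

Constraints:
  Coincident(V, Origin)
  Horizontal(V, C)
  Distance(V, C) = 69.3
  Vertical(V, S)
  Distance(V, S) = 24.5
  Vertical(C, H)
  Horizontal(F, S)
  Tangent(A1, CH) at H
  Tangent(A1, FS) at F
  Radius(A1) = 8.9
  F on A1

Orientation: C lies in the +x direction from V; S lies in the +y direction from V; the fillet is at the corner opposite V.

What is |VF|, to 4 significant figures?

65.18

The virtual corner opposite V is at (69.30, 24.50). Tangency of A1 to CH means the radius LH is perpendicular to CH and tangency of A1 to FS means the radius LF is perpendicular to FS, with radius 8.9, so the center L sits 8.9 in from both sides at L = (60.40, 15.60). That places the tangent points at H = (69.30, 15.60) on CH and F = (60.40, 24.50) on FS. Then |VF| = |F − V| = 65.18.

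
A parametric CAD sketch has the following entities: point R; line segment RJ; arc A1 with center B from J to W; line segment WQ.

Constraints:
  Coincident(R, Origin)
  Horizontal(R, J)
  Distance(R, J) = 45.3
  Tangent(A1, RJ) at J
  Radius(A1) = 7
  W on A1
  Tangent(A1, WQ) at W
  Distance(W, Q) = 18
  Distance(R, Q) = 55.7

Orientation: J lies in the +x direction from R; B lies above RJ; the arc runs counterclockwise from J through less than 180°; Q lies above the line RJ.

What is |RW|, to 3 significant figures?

52.8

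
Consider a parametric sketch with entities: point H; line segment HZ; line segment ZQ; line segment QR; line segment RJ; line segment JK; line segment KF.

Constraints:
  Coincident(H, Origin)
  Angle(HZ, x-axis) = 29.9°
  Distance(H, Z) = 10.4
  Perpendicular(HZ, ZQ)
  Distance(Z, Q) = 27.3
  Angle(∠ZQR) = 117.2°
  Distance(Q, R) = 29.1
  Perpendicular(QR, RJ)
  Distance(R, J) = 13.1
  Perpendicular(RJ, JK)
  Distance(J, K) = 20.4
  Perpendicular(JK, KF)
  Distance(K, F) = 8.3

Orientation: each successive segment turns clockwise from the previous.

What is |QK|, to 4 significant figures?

15.73

The perpendicularity gives RJ at right angles to QR, so RJ runs at 147.1°; with |RJ| = 13.1, J = (-4.181, -35.80). RJ ⟂ JK, so JK runs at 57.10°; with |JK| = 20.4, K = (6.900, -18.67). Then |QK| = |K − Q| = 15.73.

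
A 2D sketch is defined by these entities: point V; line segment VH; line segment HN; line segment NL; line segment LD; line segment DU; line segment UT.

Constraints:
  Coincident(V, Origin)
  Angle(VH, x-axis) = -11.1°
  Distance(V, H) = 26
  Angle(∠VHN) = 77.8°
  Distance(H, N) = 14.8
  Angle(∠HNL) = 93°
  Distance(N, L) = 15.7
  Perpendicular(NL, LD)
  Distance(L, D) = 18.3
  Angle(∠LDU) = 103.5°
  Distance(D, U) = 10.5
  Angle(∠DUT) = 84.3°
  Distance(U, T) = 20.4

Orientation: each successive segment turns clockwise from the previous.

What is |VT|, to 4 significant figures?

24.35

∠LDU = 103.5° gives DU at -6.800° from the x-axis; with |DU| = 10.5, U = (21.71, 2.768). ∠DUT = 84.3° gives UT at -102.5° from the x-axis; with |UT| = 20.4, T = (17.29, -17.15). Then |VT| = |T − V| = 24.35.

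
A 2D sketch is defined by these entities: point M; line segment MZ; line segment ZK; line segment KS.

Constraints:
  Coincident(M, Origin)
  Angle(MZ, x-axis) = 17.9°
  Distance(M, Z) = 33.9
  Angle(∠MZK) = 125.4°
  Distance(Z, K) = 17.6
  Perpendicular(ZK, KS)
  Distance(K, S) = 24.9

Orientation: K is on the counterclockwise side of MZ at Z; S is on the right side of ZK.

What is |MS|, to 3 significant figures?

64.4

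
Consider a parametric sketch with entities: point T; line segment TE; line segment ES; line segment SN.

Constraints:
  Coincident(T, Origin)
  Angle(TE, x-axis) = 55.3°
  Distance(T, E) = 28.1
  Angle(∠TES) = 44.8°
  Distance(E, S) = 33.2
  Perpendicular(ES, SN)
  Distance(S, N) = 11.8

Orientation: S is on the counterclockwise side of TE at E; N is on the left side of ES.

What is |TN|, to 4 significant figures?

15.49

T is at the origin; TE runs at 55.3° with length 28.1, so E = 28.1·(cos 55.3°, sin 55.3°) = (16.00, 23.10). ∠TES = 44.8°, so ES runs at 55.3° + (180° − 44.8°) = 190.5° from the x-axis; with |ES| = 33.2, S = E + 33.2·(cos 190.5°, sin 190.5°) = (-16.65, 17.05). ES is perpendicular to SN; with |SN| = 11.8 on the left of ES, N = S + 11.8·(0.1822, -0.9833) = (-14.50, 5.450). Then |TN| = |N − T| = 15.49.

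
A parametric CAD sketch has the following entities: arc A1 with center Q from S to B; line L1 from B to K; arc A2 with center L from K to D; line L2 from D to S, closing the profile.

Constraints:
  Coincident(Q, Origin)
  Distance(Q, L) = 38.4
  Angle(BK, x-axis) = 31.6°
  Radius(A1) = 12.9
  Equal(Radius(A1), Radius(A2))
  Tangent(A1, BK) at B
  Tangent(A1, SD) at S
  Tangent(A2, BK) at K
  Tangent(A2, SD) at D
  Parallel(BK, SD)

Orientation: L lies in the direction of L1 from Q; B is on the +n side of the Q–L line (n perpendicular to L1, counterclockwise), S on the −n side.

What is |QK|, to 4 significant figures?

40.51

The slot axis is L1's direction at 31.6°, so u = (cos 31.6°, sin 31.6°) = (0.8517, 0.5240) and n = (−sin 31.6°, cos 31.6°) = (-0.5240, 0.8517). Q is at the origin and L lies 38.4 along u from Q, so L = 38.4·u = (32.71, 20.12). Tangency of A1 to both parallel lines with radius 12.9 puts B and S at Q ± 12.9·n: B = (-6.759, 10.99), S = (6.759, -10.99). Equal radii place K and D the same way about L: K = L + 12.9·n = (25.95, 31.11), D = L − 12.9·n = (39.47, 9.134). Then |QK| = |K − Q| = 40.51.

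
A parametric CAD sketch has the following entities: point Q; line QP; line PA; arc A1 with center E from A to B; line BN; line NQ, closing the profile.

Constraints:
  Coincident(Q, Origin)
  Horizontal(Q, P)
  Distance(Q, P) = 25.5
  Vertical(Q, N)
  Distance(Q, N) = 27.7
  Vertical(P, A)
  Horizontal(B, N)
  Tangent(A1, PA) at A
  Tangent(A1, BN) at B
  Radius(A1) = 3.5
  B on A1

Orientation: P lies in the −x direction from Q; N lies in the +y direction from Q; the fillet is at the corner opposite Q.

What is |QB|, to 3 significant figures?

35.4

Q is at the origin; QP is horizontal with |QP| = 25.5 and P on the −x side, so P = (-25.5, 0.00). Q and N share the same x with |QN| = 27.7 and N on the +y side, so N = (0.00, 27.7). The virtual corner opposite Q is at (-25.5, 27.7). The tangent condition forces EA to be normal to PA and the tangent condition forces EB to be normal to BN, with radius 3.5, so the center E sits 3.5 in from both sides at E = (-22.0, 24.2). That places the tangent points at A = (-25.5, 24.2) on PA and B = (-22.0, 27.7) on BN. Then |QB| = |B − Q| = 35.4.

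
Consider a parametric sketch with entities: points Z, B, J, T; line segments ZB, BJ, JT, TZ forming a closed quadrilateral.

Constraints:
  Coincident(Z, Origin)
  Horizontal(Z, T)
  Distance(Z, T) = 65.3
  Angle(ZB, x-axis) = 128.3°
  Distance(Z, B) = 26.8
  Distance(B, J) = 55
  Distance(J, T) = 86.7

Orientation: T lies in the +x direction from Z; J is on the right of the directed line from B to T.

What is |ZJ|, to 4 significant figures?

36.89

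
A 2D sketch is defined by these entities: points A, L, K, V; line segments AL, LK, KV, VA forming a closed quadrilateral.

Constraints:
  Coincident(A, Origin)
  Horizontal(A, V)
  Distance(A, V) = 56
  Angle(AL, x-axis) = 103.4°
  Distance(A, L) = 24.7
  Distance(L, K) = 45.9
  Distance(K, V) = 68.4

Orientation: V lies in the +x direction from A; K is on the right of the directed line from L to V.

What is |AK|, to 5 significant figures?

23.495

Checks: |LK| = 45.90 ✓; |KV| = 68.40 ✓.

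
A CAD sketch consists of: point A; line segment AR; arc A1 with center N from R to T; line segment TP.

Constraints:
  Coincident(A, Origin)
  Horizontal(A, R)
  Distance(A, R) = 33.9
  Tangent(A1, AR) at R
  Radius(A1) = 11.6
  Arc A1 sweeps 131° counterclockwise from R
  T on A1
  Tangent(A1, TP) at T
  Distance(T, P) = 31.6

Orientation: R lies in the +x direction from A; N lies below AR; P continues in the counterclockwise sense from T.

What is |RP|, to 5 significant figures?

44.694

A is at the origin; AR is horizontal with |AR| = 33.9 and R on the +x side, so R = (33.900, 0.0000). The tangent condition forces NR to be normal to AR, so N = R + (0, -11.6) = (33.900, -11.600). On A1, R sits at bearing 90° from N; a 131° counterclockwise sweep puts T at bearing 221°, so T = N + 11.6·(cos 221°, sin 221°) = (25.145, -19.210). A1 meets TP tangentially, so NT is at right angles to TP, so TP runs along (−sin 221°, cos 221°); with |TP| = 31.6, P = (45.877, -43.059). Then |RP| = |P − R| = 44.694.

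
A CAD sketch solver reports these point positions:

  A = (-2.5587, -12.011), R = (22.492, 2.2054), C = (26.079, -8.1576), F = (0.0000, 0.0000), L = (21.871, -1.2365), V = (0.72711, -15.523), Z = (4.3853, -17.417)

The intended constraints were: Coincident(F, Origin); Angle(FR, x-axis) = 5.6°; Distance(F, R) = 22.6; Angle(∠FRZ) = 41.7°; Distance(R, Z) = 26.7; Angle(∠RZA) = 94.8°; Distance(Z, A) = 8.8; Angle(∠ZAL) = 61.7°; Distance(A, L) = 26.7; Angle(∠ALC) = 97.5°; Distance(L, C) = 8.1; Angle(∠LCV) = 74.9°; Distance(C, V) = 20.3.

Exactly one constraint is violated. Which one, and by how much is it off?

Distance(C, V) = 20.3 — off by 6.10.

F = (0.00, 0.00) ✓; FR at 5.600° ✓; |FR| = 22.60 ✓; ∠FRZ = 41.70° ✓; |RZ| = 26.70 ✓; ∠RZA = 94.80° ✓; |ZA| = 8.800 ✓; ∠ZAL = 61.70° ✓; |AL| = 26.70 ✓; ∠ALC = 97.50° ✓; |LC| = 8.100 ✓; ∠LCV = 74.90° ✓; |CV| = 26.40 ✗.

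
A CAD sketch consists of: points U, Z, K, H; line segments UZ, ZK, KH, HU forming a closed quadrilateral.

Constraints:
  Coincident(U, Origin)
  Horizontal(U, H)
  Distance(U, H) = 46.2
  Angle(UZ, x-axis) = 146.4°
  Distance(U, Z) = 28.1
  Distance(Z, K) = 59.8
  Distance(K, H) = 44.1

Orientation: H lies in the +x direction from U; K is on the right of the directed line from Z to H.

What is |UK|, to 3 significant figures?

33.9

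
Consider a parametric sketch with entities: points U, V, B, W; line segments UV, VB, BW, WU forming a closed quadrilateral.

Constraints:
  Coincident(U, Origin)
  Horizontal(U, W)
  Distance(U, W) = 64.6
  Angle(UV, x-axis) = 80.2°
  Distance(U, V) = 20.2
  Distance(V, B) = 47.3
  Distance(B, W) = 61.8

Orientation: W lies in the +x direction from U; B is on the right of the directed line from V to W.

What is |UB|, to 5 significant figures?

28.532

Checks: |VB| = 47.30 ✓; |BW| = 61.80 ✓.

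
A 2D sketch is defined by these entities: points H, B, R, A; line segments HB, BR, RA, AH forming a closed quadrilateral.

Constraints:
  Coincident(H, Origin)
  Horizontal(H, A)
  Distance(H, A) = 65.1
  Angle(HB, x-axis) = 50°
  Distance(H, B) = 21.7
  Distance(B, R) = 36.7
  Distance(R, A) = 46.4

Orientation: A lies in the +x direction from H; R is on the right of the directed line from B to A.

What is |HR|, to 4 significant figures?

29.66

Checks: |BR| = 36.70 ✓; |RA| = 46.40 ✓.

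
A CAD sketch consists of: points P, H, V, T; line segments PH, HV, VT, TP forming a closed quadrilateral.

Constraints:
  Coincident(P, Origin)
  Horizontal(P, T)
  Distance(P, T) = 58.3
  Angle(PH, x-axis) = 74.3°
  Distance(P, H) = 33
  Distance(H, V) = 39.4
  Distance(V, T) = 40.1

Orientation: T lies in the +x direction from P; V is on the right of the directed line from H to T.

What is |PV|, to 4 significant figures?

19.78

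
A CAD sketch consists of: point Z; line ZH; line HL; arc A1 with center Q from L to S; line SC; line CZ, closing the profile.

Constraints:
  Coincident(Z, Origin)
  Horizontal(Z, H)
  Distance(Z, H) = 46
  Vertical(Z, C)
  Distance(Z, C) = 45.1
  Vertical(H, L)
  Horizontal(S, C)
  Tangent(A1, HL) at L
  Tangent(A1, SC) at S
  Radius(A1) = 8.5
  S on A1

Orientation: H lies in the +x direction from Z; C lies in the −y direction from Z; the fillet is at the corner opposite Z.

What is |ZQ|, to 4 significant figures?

52.40

ZC is vertical with |ZC| = 45.1 and C on the −y side, so C = (0.000, -45.10). The virtual corner opposite Z is at (46.00, -45.10). A1 meets HL tangentially, so QL is at right angles to HL and tangency of A1 to SC means the radius QS is perpendicular to SC, with radius 8.5, so the center Q sits 8.5 in from both sides at Q = (37.50, -36.60). Then |ZQ| = |Q − Z| = 52.40.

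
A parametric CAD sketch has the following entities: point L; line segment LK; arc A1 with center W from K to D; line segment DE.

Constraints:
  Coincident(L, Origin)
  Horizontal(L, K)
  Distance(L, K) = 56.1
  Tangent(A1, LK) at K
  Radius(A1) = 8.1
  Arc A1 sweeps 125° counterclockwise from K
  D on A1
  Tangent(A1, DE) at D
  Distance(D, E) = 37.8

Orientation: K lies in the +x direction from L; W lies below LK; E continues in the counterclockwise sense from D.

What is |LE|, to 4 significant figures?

83.50

L is at the origin; LK is horizontal with |LK| = 56.1 and K on the +x side, so K = (56.10, 0.000). A1 meets LK tangentially, so WK is at right angles to LK, so W = K + (0, -8.1) = (56.10, -8.100). On A1, K sits at bearing 90° from W; a 125° counterclockwise sweep puts D at bearing 215°, so D = W + 8.1·(cos 215°, sin 215°) = (49.46, -12.75). The tangent condition forces WD to be normal to DE, so DE runs along (−sin 215°, cos 215°); with |DE| = 37.8, E = (71.15, -43.71). Then |LE| = |E − L| = 83.50.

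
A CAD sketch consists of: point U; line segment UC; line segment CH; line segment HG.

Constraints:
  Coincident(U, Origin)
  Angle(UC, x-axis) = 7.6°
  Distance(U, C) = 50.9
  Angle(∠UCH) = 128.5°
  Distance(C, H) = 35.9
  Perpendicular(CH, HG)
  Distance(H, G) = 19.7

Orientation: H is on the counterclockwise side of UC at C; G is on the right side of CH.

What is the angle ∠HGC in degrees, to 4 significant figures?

61.24°

U is at the origin; UC runs at 7.6° with length 50.9, so C = 50.9·(cos 7.6°, sin 7.6°) = (50.45, 6.732). ∠UCH = 128.5°, so CH runs at 7.6° + (180° − 128.5°) = 59.10° from the x-axis; with |CH| = 35.9, H = C + 35.9·(cos 59.10°, sin 59.10°) = (68.89, 37.54). The perpendicularity gives HG at right angles to CH; with |HG| = 19.7 on the right of CH, G = H + 19.7·(0.8581, -0.5135) = (85.79, 27.42). Then cos ∠HGC = GH·GC / (|GH||GC|), giving 61.24°.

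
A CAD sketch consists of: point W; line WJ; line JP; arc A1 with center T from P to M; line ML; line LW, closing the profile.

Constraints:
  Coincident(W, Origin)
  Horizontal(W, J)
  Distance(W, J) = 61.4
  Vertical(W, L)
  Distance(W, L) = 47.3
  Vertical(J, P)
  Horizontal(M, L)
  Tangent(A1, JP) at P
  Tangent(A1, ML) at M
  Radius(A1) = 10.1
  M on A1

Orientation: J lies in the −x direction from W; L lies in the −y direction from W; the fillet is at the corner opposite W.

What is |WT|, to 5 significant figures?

63.368

W is at the origin; WJ is horizontal with |WJ| = 61.4 and J on the −x side, so J = (-61.400, 0.0000). WL is vertical with |WL| = 47.3 and L on the −y side, so L = (0.0000, -47.300). The virtual corner opposite W is at (-61.400, -47.300). A1 meets JP tangentially, so TP is at right angles to JP and A1 meets ML tangentially, so TM is at right angles to ML, with radius 10.1, so the center T sits 10.1 in from both sides at T = (-51.300, -37.200). Then |WT| = |T − W| = 63.368.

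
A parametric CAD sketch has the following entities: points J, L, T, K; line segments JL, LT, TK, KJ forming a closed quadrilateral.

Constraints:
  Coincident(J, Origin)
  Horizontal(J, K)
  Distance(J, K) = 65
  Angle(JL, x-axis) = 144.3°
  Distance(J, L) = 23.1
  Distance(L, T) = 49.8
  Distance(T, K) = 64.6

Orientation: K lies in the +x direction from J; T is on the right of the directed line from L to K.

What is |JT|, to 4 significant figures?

29.88

J is at the origin; JK is horizontal with |JK| = 65.0 and K in +x, so K = (65.0, 0). JL runs at 144.3° with |JL| = 23.1, so L = (-18.76, 13.48). T is determined by |LT| = 49.8 and |TK| = 64.6 together: it lies at the intersection of circle(L, 49.8) and circle(K, 64.6). With |LK| = 84.84, the foot of the radical line on LK is 32.44 from L and the perpendicular offset is √(49.8² − 32.44²) = 37.78. Taking the right-of-LK solution: T = (7.265, -28.98).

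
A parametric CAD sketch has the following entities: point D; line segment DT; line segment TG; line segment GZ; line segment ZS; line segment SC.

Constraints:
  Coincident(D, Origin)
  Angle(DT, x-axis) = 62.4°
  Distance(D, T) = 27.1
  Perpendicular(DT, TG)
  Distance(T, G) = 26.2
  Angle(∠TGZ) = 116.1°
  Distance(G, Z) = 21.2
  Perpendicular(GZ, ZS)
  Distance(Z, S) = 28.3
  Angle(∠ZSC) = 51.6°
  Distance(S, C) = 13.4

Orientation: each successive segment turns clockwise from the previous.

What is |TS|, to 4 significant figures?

33.07

D is at the origin; DT runs at 62.4° with length 27.1, so T = (12.56, 24.02). DT ⟂ TG, so TG runs at -27.60°; with |TG| = 26.2, G = (35.77, 11.88). ∠TGZ = 116.1° gives GZ at -91.50° from the x-axis; with |GZ| = 21.2, Z = (35.22, -9.315). GZ ⟂ ZS, so ZS runs at 178.5°; with |ZS| = 28.3, S = (6.929, -8.574). Then |TS| = |S − T| = 33.07.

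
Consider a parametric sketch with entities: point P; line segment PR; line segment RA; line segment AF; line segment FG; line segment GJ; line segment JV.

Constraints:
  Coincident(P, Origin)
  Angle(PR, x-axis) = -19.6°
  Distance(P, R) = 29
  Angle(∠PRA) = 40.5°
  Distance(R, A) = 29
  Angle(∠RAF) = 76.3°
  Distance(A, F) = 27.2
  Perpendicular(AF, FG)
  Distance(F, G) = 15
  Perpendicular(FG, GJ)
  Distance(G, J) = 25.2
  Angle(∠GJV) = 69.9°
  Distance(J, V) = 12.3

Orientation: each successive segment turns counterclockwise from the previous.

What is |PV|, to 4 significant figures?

13.77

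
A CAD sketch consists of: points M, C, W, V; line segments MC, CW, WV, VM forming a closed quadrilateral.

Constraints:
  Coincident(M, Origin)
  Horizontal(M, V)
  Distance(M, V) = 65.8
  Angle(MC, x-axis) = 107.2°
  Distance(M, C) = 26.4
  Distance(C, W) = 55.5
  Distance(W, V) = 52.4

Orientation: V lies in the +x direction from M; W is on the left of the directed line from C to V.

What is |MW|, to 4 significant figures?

63.97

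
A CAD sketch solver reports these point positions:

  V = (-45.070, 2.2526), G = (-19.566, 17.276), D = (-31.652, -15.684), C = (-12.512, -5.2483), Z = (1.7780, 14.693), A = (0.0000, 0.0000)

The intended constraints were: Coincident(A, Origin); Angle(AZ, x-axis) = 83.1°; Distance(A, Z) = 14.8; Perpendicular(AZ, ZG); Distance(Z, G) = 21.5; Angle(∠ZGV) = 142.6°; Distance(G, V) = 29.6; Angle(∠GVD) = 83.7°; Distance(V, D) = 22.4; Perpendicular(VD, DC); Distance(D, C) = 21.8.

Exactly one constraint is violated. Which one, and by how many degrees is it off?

Perpendicular(VD, DC) — off by 8.20°.

A = (0.00, 0.00) ✓; AZ at 83.10° ✓; |AZ| = 14.80 ✓; ∠(AZ, ZG) = 90.00° ✓; |ZG| = 21.50 ✓; ∠ZGV = 142.6° ✓; |GV| = 29.60 ✓; ∠GVD = 83.70° ✓; |VD| = 22.40 ✓; ∠(VD, DC) = 81.80° ✗; |DC| = 21.80 ✓.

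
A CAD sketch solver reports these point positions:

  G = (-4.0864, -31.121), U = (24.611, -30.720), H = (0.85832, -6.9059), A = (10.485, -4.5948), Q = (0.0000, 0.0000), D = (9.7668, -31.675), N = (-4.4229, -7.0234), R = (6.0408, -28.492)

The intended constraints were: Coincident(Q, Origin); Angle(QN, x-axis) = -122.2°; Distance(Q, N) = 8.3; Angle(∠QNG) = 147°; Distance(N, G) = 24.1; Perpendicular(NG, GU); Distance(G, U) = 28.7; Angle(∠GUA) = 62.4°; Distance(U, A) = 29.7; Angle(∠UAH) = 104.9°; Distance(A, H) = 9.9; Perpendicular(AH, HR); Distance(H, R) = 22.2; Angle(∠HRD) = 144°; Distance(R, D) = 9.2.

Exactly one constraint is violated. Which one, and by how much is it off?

Distance(R, D) = 9.2 — off by 4.30.

Q = (0.00, 0.00) ✓; QN at -122.2° ✓; |QN| = 8.300 ✓; ∠QNG = 147.0° ✓; |NG| = 24.10 ✓; ∠(NG, GU) = 90.00° ✓; |GU| = 28.70 ✓; ∠GUA = 62.40° ✓; |UA| = 29.70 ✓; ∠UAH = 104.9° ✓; |AH| = 9.900 ✓; ∠(AH, HR) = 90.00° ✓; |HR| = 22.20 ✓; ∠HRD = 144.0° ✓; |RD| = 4.900 ✗.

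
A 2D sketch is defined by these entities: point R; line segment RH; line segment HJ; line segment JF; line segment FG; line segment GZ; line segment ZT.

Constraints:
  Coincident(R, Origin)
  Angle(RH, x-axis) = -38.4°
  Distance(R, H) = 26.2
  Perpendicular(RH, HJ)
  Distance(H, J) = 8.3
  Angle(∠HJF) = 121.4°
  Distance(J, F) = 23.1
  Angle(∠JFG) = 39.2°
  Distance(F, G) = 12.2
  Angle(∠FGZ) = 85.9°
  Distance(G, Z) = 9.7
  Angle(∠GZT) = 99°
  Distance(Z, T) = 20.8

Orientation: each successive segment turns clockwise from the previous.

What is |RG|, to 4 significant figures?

13.75

∠HJF = 121.4° gives JF at 173.0° from the x-axis; with |JF| = 23.1, F = (-7.551, -19.96). ∠JFG = 39.2° gives FG at 32.20° from the x-axis; with |FG| = 12.2, G = (2.773, -13.46). Then |RG| = |G − R| = 13.75.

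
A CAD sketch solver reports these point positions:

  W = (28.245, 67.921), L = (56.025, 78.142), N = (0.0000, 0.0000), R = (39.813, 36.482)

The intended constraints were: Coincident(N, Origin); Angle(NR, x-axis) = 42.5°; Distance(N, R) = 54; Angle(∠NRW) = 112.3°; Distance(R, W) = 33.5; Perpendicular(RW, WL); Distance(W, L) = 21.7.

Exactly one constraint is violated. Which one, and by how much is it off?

Distance(W, L) = 21.7 — off by 7.90.

N = (0.00, 0.00) ✓; NR at 42.50° ✓; |NR| = 54.00 ✓; ∠NRW = 112.3° ✓; |RW| = 33.50 ✓; ∠(RW, WL) = 90.00° ✓; |WL| = 29.60 ✗.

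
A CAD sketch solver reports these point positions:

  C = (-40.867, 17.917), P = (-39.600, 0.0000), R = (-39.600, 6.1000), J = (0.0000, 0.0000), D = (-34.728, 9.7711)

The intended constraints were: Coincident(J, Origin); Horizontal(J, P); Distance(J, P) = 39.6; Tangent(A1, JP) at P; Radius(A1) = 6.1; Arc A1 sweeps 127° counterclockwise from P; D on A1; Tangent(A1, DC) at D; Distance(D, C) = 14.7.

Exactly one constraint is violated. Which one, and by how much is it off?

Distance(D, C) = 14.7 — off by 4.50.

J = (0.00, 0.00) ✓; J.y = 0.00, P.y = 0.00 ✓; |JP| = 39.60 ✓; ∠(RP, PJ) = 90.00° ✓; |RP| = 6.100 ✓; bearing(R→D) − bearing(R→P) = 127.0° ✓; |RD| = 6.100 ✓; ∠(RD, DC) = 90.00° ✓; |DC| = 10.20 ✗.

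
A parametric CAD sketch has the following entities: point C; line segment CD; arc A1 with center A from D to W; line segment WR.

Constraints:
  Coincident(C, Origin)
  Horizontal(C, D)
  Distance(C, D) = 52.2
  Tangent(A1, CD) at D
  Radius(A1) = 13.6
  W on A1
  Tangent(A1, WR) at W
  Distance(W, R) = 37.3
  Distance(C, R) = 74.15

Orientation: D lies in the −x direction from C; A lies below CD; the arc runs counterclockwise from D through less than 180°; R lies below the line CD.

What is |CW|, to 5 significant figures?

67.476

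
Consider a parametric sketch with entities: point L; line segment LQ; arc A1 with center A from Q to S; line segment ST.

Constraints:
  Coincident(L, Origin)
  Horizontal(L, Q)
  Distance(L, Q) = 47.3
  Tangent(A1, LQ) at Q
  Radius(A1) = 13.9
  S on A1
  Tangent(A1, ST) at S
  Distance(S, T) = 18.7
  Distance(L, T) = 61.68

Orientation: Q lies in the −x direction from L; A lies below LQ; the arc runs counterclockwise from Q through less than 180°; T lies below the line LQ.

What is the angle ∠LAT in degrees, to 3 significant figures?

111°

Checks: ∠(AQ, QL) = 90.00° ✓; |AS| = 13.90 ✓; ∠(AS, ST) = 90.00° ✓; |ST| = 18.70 ✓; |LT| = 61.68 ✓.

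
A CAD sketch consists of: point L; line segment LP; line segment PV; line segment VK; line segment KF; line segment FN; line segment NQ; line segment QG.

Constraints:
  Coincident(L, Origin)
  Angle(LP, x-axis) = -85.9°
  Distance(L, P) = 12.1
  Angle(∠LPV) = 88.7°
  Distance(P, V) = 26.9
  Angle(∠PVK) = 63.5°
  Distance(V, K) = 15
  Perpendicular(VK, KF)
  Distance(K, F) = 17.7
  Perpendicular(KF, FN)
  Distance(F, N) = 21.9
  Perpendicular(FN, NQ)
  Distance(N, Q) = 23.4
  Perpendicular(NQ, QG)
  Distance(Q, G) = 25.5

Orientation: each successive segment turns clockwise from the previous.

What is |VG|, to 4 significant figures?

19.45

The perpendicularity gives NQ at right angles to FN, so NQ runs at 156.3°; with |NQ| = 23.4, Q = (-34.00, -17.41). NQ is perpendicular to QG, so QG runs at 66.30°; with |QG| = 25.5, G = (-23.75, 5.939). Then |VG| = |G − V| = 19.45.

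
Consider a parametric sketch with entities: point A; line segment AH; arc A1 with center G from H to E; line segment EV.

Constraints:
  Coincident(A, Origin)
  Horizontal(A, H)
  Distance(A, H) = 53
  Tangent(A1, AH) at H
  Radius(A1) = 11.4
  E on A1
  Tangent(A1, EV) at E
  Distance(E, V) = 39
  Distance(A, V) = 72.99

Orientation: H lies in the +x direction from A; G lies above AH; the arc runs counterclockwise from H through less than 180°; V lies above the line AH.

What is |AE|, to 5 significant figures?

65.549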